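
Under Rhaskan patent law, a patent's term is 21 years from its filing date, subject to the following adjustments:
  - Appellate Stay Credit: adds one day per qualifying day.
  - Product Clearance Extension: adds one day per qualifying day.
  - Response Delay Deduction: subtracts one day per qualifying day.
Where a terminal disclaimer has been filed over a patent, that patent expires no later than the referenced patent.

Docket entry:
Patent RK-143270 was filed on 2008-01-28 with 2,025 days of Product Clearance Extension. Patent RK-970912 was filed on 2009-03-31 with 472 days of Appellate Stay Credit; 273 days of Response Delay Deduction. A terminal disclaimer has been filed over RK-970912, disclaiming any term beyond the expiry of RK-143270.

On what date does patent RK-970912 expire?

October 16, 2030

Natural term of RK-970912:
  Base: filing + 21 years → 31 March 2030.
  Appellate Stay Credit: +472 days → 16 July 2031.
  Response Delay Deduction: −273 days → 16 October 2030.
Expiry of referenced patent RK-143270:
  Base: filing + 21 years → 28 January 2029.
  Product Clearance Extension: +2025 days → 15 August 2034.
Terminal disclaimer: RK-970912 expires on the earlier of 16 October 2030 and 15 August 2034.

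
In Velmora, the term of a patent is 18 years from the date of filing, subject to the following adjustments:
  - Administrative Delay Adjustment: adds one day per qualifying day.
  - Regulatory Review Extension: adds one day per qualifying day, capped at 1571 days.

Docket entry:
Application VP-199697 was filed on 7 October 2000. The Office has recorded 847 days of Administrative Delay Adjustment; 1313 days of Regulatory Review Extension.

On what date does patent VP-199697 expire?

2024-09-05

Base term: filing date + 18 years → 7 October 2018.
Administrative Delay Adjustment: +847 days → 31 January 2021.
Regulatory Review Extension: 1313 days (within the 1571-day cap) → +1313 days → 5 September 2024.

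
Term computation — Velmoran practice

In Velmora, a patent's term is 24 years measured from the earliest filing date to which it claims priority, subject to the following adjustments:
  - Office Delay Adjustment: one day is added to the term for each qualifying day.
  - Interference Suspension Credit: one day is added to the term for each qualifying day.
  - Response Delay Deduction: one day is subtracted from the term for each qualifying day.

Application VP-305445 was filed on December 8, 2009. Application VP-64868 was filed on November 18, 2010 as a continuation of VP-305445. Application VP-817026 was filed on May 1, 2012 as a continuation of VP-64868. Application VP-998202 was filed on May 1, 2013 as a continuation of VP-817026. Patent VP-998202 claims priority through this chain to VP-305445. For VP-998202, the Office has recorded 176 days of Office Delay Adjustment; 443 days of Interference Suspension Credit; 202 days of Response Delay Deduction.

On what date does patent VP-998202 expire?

2035-01-29

Earliest priority filing: 8 December 2009.
Base term: 8 December 2009 + 24 years → 8 December 2033.
Office Delay Adjustment: +176 days → 2 June 2034.
Interference Suspension Credit: +443 days → 19 August 2035.
Response Delay Deduction: −202 days → 29 January 2035.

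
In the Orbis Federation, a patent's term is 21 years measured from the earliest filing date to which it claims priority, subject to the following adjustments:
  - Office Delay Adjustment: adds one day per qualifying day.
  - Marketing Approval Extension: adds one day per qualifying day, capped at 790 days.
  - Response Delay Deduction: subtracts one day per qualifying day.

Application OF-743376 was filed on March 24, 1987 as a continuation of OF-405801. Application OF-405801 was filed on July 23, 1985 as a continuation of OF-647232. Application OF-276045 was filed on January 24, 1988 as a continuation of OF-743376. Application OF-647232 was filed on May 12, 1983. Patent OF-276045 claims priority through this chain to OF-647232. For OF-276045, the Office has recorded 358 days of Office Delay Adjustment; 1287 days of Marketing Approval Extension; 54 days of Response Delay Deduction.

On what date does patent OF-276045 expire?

May 11, 2007

Earliest priority filing: 12 May 1983.
Base term: 12 May 1983 + 21 years → 12 May 2004.
Office Delay Adjustment: +358 days → 5 May 2005.
Marketing Approval Extension: 1287 days claimed exceeds the 790-day cap, so +790 days → 4 July 2007.
Response Delay Deduction: −54 days → 11 May 2007.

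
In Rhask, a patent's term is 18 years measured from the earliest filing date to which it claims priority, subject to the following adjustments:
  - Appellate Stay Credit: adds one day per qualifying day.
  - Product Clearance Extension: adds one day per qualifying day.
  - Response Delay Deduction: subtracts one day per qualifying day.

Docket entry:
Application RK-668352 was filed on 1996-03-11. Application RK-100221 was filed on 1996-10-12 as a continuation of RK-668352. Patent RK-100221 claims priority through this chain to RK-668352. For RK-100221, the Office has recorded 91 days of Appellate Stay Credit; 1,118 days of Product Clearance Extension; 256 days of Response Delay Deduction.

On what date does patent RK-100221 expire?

Earliest priority filing: 11 March 1996.
Base term: 11 March 1996 + 18 years → 11 March 2014.
Appellate Stay Credit: +91 days → 10 June 2014.
Product Clearance Extension: +1118 days → 2 July 2017.
Response Delay Deduction: −256 days → 19 October 2016.

2016-10-19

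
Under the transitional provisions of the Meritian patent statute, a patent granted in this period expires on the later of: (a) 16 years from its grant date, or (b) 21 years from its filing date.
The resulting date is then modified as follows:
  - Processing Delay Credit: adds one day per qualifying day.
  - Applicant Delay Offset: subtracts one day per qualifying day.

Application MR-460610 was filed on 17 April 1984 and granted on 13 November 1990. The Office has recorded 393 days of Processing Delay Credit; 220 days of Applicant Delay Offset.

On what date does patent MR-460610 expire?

(a) grant + 16 years → 13 November 2006.
(b) filing + 21 years → 17 April 2005.
Later of the two: 13 November 2006.
Processing Delay Credit: +393 days → 11 December 2007.
Applicant Delay Offset: −220 days → 5 May 2007.

May 5, 2007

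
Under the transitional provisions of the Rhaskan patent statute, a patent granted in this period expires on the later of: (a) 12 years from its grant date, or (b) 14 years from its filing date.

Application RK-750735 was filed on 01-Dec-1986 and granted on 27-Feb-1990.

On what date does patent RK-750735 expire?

2002-02-27

(a) grant + 12 years → 27 February 2002.
(b) filing + 14 years → 1 December 2000.
Later of the two: 27 February 2002.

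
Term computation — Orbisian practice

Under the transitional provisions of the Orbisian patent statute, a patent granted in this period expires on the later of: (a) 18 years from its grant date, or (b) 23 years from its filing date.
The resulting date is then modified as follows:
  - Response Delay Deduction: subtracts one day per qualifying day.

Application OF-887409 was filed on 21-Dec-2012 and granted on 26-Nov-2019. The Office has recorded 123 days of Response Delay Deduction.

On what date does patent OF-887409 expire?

July 26, 2037

(a) grant + 18 years → 26 November 2037.
(b) filing + 23 years → 21 December 2035.
Later of the two: 26 November 2037.
Response Delay Deduction: −123 days → 26 July 2037.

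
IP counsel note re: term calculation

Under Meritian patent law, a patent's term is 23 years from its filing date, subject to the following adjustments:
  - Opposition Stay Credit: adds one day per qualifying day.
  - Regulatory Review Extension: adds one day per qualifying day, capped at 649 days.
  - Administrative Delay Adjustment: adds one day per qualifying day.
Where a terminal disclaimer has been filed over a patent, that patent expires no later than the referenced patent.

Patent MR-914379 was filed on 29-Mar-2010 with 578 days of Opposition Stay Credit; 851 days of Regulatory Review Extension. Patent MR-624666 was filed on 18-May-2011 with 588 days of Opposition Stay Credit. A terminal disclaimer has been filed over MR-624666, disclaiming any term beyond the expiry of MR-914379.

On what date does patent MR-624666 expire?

Natural term of MR-624666:
  Base: filing + 23 years → 18 May 2034.
  Opposition Stay Credit: +588 days → 27 December 2035.
Expiry of referenced patent MR-914379:
  Base: filing + 23 years → 29 March 2033.
  Opposition Stay Credit: +578 days → 28 October 2034.
  Regulatory Review Extension: 851 days claimed exceeds the 649-day cap, so +649 days → 7 August 2036.
Terminal disclaimer: MR-624666 expires on the earlier of 27 December 2035 and 7 August 2036.

December 27, 2035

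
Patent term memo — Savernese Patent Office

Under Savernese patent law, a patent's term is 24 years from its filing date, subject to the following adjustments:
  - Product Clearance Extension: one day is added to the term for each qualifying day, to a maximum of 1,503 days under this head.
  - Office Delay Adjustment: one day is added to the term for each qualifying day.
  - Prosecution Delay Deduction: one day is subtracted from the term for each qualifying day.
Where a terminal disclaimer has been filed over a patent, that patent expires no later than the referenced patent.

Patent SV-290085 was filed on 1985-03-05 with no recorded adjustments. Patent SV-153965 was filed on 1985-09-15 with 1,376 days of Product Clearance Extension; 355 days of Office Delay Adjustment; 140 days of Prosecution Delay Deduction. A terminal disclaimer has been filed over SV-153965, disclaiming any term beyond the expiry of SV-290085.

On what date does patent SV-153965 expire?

Natural term of SV-153965:
  Base: filing + 24 years → 15 September 2009.
  Product Clearance Extension: 1376 days (within the 1503-day cap) → +1376 days → 22 June 2013.
  Office Delay Adjustment: +355 days → 12 June 2014.
  Prosecution Delay Deduction: −140 days → 23 January 2014.
Expiry of referenced patent SV-290085:
  Base: filing + 24 years → 5 March 2009.
Terminal disclaimer: SV-153965 expires on the earlier of 23 January 2014 and 5 March 2009.

March 5, 2009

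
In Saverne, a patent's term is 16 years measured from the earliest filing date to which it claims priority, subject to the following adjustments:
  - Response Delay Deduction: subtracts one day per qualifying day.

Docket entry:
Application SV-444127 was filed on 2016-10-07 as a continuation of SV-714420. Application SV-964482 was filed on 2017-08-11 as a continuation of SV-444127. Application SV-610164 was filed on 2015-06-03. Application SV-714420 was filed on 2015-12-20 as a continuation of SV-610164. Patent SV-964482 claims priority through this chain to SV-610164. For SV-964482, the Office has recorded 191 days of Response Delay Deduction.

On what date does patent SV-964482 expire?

November 24, 2030

Earliest priority filing: 3 June 2015.
Base term: 3 June 2015 + 16 years → 3 June 2031.
Response Delay Deduction: −191 days → 24 November 2030.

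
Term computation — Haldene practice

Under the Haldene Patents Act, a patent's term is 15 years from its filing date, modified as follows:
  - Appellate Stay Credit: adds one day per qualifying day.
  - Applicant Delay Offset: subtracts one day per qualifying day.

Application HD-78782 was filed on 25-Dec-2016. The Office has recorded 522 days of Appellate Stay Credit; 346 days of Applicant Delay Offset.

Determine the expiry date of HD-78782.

June 18, 2032

Base term: filing date + 15 years → 25 December 2031.
Appellate Stay Credit: +522 days → 30 May 2033.
Applicant Delay Offset: −346 days → 18 June 2032.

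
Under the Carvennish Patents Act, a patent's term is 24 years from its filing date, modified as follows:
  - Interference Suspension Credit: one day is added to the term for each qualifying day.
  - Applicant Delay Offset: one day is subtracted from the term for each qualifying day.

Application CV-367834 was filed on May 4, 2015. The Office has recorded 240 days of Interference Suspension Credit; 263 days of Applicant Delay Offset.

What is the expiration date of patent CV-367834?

Base term: filing date + 24 years → 4 May 2039.
Interference Suspension Credit: +240 days → 30 December 2039.
Applicant Delay Offset: −263 days → 11 April 2039.

2039-04-11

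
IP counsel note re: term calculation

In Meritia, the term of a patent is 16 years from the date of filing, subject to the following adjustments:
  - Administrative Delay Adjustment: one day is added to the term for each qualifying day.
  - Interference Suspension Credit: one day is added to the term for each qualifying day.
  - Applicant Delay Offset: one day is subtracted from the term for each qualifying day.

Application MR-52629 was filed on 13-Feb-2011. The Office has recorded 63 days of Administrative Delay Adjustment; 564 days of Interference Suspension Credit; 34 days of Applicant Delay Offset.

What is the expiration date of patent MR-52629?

2028-09-28

Base term: filing date + 16 years → 13 February 2027.
Administrative Delay Adjustment: +63 days → 17 April 2027.
Interference Suspension Credit: +564 days → 1 November 2028.
Applicant Delay Offset: −34 days → 28 September 2028.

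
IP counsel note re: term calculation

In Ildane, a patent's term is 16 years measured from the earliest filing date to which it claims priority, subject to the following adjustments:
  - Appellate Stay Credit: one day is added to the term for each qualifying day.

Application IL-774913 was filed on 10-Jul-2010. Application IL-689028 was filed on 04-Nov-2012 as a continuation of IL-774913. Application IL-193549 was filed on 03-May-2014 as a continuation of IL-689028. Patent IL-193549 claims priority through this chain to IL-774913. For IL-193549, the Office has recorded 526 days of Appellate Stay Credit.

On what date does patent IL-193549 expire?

Earliest priority filing: 10 July 2010.
Base term: 10 July 2010 + 16 years → 10 July 2026.
Appellate Stay Credit: +526 days → 18 December 2027.

2027-12-18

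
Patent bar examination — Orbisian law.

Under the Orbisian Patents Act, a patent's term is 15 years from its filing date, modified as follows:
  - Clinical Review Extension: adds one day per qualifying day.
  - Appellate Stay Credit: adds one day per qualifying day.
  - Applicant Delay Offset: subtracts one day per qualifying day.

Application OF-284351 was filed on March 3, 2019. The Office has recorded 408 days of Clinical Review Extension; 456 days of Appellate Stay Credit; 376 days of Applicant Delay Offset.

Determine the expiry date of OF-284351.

July 4, 2035

Base term: filing date + 15 years → 3 March 2034.
Clinical Review Extension: +408 days → 15 April 2035.
Appellate Stay Credit: +456 days → 14 July 2036.
Applicant Delay Offset: −376 days → 4 July 2035.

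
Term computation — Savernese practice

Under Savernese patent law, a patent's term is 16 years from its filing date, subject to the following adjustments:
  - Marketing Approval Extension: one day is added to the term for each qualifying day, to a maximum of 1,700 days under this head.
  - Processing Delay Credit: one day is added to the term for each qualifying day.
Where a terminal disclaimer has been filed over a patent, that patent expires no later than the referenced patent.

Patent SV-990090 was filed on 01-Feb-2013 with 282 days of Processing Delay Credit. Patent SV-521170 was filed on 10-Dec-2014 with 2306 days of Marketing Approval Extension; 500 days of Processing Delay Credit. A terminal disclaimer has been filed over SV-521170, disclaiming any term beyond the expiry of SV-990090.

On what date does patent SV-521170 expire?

Natural term of SV-521170:
  Base: filing + 16 years → 10 December 2030.
  Marketing Approval Extension: 2306 days claimed exceeds the 1700-day cap, so +1700 days → 6 August 2035.
  Processing Delay Credit: +500 days → 18 December 2036.
Expiry of referenced patent SV-990090:
  Base: filing + 16 years → 1 February 2029.
  Processing Delay Credit: +282 days → 10 November 2029.
Terminal disclaimer: SV-521170 expires on the earlier of 18 December 2036 and 10 November 2029.

November 10, 2029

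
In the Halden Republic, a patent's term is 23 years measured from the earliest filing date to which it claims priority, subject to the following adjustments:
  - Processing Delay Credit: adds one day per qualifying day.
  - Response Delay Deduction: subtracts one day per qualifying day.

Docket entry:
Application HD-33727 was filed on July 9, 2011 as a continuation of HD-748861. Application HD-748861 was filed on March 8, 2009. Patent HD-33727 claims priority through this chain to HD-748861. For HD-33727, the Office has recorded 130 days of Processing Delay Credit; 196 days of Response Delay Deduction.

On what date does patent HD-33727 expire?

Earliest priority filing: 8 March 2009.
Base term: 8 March 2009 + 23 years → 8 March 2032.
Processing Delay Credit: +130 days → 16 July 2032.
Response Delay Deduction: −196 days → 2 January 2032.

2032-01-02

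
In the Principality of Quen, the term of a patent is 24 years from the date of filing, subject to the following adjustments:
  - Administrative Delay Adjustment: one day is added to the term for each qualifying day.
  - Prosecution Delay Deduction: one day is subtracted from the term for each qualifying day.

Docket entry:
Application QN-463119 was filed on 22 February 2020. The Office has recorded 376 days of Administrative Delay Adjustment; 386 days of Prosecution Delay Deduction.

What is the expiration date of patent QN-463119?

2044-02-12

Base term: filing date + 24 years → 22 February 2044.
Administrative Delay Adjustment: +376 days → 4 March 2045.
Prosecution Delay Deduction: −386 days → 12 February 2044.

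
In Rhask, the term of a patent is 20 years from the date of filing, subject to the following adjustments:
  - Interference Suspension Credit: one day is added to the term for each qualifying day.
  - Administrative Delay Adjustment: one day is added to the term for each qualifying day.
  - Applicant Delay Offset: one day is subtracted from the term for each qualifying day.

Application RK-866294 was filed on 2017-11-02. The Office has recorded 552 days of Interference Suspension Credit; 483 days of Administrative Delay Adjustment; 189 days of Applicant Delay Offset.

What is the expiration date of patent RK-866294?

February 26, 2040

Base term: filing date + 20 years → 2 November 2037.
Interference Suspension Credit: +552 days → 8 May 2039.
Administrative Delay Adjustment: +483 days → 2 September 2040.
Applicant Delay Offset: −189 days → 26 February 2040.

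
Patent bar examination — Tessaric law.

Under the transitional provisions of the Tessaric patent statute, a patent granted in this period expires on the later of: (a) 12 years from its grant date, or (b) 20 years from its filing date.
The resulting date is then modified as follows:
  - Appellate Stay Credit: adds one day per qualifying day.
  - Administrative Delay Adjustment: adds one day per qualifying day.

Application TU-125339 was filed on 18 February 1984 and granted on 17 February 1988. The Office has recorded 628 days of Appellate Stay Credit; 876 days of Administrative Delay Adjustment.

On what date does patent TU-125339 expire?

(a) grant + 12 years → 17 February 2000.
(b) filing + 20 years → 18 February 2004.
Later of the two: 18 February 2004.
Appellate Stay Credit: +628 days → 7 November 2005.
Administrative Delay Adjustment: +876 days → 1 April 2008.

2008-04-01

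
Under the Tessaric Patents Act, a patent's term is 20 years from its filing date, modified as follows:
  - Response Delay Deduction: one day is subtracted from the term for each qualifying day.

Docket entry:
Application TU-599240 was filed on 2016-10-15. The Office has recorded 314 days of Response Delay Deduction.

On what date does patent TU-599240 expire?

Base term: filing date + 20 years → 15 October 2036.
Response Delay Deduction: −314 days → 6 December 2035.

2035-12-06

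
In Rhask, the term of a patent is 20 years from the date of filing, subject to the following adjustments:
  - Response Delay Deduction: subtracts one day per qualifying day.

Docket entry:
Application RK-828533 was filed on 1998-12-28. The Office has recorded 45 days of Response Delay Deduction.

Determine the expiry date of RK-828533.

November 13, 2018

Base term: filing date + 20 years → 28 December 2018.
Response Delay Deduction: −45 days → 13 November 2018.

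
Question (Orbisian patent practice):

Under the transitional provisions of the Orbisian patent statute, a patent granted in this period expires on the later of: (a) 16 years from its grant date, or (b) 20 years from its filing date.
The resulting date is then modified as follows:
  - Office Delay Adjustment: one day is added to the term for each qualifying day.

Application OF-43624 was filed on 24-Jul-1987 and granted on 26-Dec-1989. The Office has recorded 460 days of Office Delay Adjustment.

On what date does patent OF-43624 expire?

(a) grant + 16 years → 26 December 2005.
(b) filing + 20 years → 24 July 2007.
Later of the two: 24 July 2007.
Office Delay Adjustment: +460 days → 26 October 2008.

2008-10-26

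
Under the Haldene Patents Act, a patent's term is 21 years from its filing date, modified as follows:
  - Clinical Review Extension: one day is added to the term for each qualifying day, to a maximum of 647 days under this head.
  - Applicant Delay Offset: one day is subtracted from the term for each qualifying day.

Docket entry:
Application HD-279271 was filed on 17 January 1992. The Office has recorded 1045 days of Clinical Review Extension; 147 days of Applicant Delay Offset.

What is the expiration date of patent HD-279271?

Base term: filing date + 21 years → 17 January 2013.
Clinical Review Extension: 1045 days claimed exceeds the 647-day cap, so +647 days → 26 October 2014.
Applicant Delay Offset: −147 days → 1 June 2014.

June 1, 2014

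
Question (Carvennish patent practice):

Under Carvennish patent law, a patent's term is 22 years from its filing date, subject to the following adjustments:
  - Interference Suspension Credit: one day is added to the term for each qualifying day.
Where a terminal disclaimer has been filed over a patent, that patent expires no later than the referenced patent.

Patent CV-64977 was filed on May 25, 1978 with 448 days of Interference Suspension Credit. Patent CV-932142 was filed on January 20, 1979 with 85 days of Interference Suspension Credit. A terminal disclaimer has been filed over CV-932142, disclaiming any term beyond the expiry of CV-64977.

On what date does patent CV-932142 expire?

Natural term of CV-932142:
  Base: filing + 22 years → 20 January 2001.
  Interference Suspension Credit: +85 days → 15 April 2001.
Expiry of referenced patent CV-64977:
  Base: filing + 22 years → 25 May 2000.
  Interference Suspension Credit: +448 days → 16 August 2001.
Terminal disclaimer: CV-932142 expires on the earlier of 15 April 2001 and 16 August 2001.

April 15, 2001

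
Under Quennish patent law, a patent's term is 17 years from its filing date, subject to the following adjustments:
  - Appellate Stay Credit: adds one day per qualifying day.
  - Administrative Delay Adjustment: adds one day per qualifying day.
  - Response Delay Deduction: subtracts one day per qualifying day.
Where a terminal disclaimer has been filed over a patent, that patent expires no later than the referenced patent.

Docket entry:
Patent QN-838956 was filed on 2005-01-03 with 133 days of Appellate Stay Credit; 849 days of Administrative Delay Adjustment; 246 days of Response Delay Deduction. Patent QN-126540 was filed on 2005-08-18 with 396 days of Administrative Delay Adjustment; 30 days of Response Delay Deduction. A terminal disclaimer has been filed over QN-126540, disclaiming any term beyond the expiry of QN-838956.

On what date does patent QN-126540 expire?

Natural term of QN-126540:
  Base: filing + 17 years → 18 August 2022.
  Administrative Delay Adjustment: +396 days → 18 September 2023.
  Response Delay Deduction: −30 days → 19 August 2023.
Expiry of referenced patent QN-838956:
  Base: filing + 17 years → 3 January 2022.
  Appellate Stay Credit: +133 days → 16 May 2022.
  Administrative Delay Adjustment: +849 days → 11 September 2024.
  Response Delay Deduction: −246 days → 9 January 2024.
Terminal disclaimer: QN-126540 expires on the earlier of 19 August 2023 and 9 January 2024.

August 19, 2023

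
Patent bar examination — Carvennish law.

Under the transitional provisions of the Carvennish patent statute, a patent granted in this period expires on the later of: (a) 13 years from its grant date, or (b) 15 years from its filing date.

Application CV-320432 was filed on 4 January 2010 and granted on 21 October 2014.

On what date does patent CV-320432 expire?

(a) grant + 13 years → 21 October 2027.
(b) filing + 15 years → 4 January 2025.
Later of the two: 21 October 2027.

October 21, 2027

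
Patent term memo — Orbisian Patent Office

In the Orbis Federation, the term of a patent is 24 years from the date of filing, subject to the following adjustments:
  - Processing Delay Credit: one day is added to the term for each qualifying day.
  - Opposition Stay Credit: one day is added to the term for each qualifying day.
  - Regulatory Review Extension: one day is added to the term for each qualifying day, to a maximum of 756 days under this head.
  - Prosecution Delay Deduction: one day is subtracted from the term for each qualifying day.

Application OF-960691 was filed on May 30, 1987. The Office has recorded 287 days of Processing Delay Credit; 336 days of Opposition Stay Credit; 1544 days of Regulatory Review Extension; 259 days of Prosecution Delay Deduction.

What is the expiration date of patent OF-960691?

Base term: filing date + 24 years → 30 May 2011.
Processing Delay Credit: +287 days → 12 March 2012.
Opposition Stay Credit: +336 days → 11 February 2013.
Regulatory Review Extension: 1544 days claimed exceeds the 756-day cap, so +756 days → 9 March 2015.
Prosecution Delay Deduction: −259 days → 23 June 2014.

June 23, 2014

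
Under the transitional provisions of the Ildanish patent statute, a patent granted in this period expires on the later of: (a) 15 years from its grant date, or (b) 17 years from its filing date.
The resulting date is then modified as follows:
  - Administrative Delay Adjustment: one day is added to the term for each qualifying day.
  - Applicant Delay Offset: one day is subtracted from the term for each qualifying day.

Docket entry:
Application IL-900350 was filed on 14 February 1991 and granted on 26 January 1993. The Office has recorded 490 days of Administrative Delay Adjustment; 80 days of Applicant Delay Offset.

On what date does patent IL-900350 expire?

2009-03-30

(a) grant + 15 years → 26 January 2008.
(b) filing + 17 years → 14 February 2008.
Later of the two: 14 February 2008.
Administrative Delay Adjustment: +490 days → 18 June 2009.
Applicant Delay Offset: −80 days → 30 March 2009.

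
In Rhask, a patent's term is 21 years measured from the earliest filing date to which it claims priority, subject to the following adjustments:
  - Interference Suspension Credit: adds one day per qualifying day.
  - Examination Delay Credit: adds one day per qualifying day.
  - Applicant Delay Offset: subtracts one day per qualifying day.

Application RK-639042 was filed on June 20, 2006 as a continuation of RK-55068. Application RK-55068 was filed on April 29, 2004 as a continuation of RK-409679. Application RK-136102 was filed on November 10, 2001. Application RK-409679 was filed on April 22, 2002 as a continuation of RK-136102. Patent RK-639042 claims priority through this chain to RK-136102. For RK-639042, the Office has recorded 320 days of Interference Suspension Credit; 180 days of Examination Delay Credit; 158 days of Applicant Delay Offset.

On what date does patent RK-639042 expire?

October 18, 2023

Earliest priority filing: 10 November 2001.
Base term: 10 November 2001 + 21 years → 10 November 2022.
Interference Suspension Credit: +320 days → 26 September 2023.
Examination Delay Credit: +180 days → 24 March 2024.
Applicant Delay Offset: −158 days → 18 October 2023.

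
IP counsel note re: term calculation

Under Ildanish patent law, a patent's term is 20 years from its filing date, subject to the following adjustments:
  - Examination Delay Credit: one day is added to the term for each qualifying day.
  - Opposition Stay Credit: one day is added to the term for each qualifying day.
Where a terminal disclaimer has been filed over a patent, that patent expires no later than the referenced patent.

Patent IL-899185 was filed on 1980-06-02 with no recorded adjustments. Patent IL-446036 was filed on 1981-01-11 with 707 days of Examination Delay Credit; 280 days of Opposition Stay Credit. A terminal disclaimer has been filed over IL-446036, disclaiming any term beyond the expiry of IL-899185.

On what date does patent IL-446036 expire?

Natural term of IL-446036:
  Base: filing + 20 years → 11 January 2001.
  Examination Delay Credit: +707 days → 19 December 2002.
  Opposition Stay Credit: +280 days → 25 September 2003.
Expiry of referenced patent IL-899185:
  Base: filing + 20 years → 2 June 2000.
Terminal disclaimer: IL-446036 expires on the earlier of 25 September 2003 and 2 June 2000.

2000-06-02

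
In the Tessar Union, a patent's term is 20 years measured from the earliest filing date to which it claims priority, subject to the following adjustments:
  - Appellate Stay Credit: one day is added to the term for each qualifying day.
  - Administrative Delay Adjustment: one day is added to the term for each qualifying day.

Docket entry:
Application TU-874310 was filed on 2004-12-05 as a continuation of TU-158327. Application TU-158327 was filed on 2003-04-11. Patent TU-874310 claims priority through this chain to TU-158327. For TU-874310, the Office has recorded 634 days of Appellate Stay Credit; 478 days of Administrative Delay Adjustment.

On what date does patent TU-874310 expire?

2026-04-27

Earliest priority filing: 11 April 2003.
Base term: 11 April 2003 + 20 years → 11 April 2023.
Appellate Stay Credit: +634 days → 4 January 2025.
Administrative Delay Adjustment: +478 days → 27 April 2026.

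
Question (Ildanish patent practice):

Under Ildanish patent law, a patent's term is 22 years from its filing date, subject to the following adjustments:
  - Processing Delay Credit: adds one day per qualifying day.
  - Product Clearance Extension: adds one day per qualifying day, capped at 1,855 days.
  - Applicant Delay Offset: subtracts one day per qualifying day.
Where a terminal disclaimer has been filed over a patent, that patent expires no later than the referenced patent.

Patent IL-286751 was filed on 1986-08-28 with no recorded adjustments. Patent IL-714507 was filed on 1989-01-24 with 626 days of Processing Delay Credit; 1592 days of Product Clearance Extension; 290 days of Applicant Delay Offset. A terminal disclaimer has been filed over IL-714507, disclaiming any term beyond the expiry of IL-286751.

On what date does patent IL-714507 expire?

Natural term of IL-714507:
  Base: filing + 22 years → 24 January 2011.
  Processing Delay Credit: +626 days → 11 October 2012.
  Product Clearance Extension: 1592 days (within the 1855-day cap) → +1592 days → 19 February 2017.
  Applicant Delay Offset: −290 days → 5 May 2016.
Expiry of referenced patent IL-286751:
  Base: filing + 22 years → 28 August 2008.
Terminal disclaimer: IL-714507 expires on the earlier of 5 May 2016 and 28 August 2008.

2008-08-28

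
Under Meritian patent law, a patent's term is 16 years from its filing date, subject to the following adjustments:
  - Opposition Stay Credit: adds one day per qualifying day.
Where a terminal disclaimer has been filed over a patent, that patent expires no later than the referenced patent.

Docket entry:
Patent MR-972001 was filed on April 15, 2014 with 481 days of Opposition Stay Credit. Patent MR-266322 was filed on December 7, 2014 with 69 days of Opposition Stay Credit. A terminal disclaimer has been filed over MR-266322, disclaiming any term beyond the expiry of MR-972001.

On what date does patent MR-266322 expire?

Natural term of MR-266322:
  Base: filing + 16 years → 7 December 2030.
  Opposition Stay Credit: +69 days → 14 February 2031.
Expiry of referenced patent MR-972001:
  Base: filing + 16 years → 15 April 2030.
  Opposition Stay Credit: +481 days → 9 August 2031.
Terminal disclaimer: MR-266322 expires on the earlier of 14 February 2031 and 9 August 2031.

February 14, 2031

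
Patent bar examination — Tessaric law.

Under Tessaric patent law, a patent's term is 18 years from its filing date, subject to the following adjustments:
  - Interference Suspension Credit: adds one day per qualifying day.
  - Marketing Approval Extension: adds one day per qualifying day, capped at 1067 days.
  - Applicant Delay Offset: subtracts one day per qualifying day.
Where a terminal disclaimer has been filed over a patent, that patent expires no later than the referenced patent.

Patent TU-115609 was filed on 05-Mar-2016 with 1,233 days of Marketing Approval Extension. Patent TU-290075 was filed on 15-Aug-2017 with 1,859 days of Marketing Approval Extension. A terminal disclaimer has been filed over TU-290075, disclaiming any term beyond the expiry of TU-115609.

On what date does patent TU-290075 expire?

February 4, 2037

Natural term of TU-290075:
  Base: filing + 18 years → 15 August 2035.
  Marketing Approval Extension: 1859 days claimed exceeds the 1067-day cap, so +1067 days → 17 July 2038.
Expiry of referenced patent TU-115609:
  Base: filing + 18 years → 5 March 2034.
  Marketing Approval Extension: 1233 days claimed exceeds the 1067-day cap, so +1067 days → 4 February 2037.
Terminal disclaimer: TU-290075 expires on the earlier of 17 July 2038 and 4 February 2037.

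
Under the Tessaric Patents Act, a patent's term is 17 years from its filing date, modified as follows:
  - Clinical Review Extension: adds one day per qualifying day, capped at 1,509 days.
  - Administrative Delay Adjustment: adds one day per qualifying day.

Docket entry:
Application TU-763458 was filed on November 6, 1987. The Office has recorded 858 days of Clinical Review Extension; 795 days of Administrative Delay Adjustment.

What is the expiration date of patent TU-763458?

Base term: filing date + 17 years → 6 November 2004.
Clinical Review Extension: 858 days (within the 1509-day cap) → +858 days → 14 March 2007.
Administrative Delay Adjustment: +795 days → 17 May 2009.

2009-05-17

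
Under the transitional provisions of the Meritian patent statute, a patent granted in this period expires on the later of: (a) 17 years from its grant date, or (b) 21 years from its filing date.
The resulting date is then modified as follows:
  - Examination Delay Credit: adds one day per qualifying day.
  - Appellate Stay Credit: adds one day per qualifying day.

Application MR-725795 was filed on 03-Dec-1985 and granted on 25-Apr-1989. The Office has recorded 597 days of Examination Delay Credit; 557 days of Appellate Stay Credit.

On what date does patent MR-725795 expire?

2010-01-30

(a) grant + 17 years → 25 April 2006.
(b) filing + 21 years → 3 December 2006.
Later of the two: 3 December 2006.
Examination Delay Credit: +597 days → 22 July 2008.
Appellate Stay Credit: +557 days → 30 January 2010.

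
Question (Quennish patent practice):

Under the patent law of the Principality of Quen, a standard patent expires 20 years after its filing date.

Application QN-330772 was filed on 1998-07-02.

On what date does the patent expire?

Filing date + 20 years → 2 July 2018.

2018-07-02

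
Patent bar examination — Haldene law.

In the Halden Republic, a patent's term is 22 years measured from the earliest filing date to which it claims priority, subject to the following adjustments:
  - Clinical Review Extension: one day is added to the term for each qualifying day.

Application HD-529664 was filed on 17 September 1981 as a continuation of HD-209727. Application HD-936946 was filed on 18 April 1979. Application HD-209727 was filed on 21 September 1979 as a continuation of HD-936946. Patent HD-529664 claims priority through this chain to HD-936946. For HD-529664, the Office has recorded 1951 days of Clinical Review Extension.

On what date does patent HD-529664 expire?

August 21, 2006

Earliest priority filing: 18 April 1979.
Base term: 18 April 1979 + 22 years → 18 April 2001.
Clinical Review Extension: +1951 days → 21 August 2006.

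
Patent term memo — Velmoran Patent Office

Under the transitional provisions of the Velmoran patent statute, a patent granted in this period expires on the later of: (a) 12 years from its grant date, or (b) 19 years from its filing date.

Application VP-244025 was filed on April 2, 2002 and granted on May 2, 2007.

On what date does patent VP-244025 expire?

April 2, 2021

(a) grant + 12 years → 2 May 2019.
(b) filing + 19 years → 2 April 2021.
Later of the two: 2 April 2021.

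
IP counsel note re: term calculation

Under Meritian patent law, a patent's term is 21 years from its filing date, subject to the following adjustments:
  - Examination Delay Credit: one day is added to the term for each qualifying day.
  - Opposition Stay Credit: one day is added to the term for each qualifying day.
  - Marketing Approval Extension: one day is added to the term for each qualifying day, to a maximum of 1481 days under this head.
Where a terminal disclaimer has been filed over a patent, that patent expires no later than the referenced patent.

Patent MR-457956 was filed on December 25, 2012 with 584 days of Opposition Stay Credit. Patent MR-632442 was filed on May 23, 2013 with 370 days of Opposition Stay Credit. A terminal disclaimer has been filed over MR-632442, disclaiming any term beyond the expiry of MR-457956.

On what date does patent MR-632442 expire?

May 28, 2035

Natural term of MR-632442:
  Base: filing + 21 years → 23 May 2034.
  Opposition Stay Credit: +370 days → 28 May 2035.
Expiry of referenced patent MR-457956:
  Base: filing + 21 years → 25 December 2033.
  Opposition Stay Credit: +584 days → 1 August 2035.
Terminal disclaimer: MR-632442 expires on the earlier of 28 May 2035 and 1 August 2035.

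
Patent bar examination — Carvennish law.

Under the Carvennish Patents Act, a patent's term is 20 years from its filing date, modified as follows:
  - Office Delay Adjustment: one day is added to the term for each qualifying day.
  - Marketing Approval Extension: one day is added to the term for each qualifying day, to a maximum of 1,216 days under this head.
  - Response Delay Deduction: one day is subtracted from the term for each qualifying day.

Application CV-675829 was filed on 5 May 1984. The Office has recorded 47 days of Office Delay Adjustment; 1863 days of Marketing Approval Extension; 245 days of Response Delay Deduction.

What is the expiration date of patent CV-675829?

February 17, 2007

Base term: filing date + 20 years → 5 May 2004.
Office Delay Adjustment: +47 days → 21 June 2004.
Marketing Approval Extension: 1863 days claimed exceeds the 1216-day cap, so +1216 days → 20 October 2007.
Response Delay Deduction: −245 days → 17 February 2007.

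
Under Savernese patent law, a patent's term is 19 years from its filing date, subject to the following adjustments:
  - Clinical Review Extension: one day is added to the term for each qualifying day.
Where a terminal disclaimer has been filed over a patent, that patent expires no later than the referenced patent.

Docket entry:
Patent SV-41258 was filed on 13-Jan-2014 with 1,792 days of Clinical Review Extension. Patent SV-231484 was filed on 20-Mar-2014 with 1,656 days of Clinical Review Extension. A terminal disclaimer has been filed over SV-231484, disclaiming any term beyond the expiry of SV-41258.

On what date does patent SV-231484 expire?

Natural term of SV-231484:
  Base: filing + 19 years → 20 March 2033.
  Clinical Review Extension: +1656 days → 1 October 2037.
Expiry of referenced patent SV-41258:
  Base: filing + 19 years → 13 January 2033.
  Clinical Review Extension: +1792 days → 10 December 2037.
Terminal disclaimer: SV-231484 expires on the earlier of 1 October 2037 and 10 December 2037.

October 1, 2037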